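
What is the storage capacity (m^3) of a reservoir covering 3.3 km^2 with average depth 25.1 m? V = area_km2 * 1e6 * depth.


V = 3.3 * 1e6 * 25.1 = 8.2830e+07 m^3


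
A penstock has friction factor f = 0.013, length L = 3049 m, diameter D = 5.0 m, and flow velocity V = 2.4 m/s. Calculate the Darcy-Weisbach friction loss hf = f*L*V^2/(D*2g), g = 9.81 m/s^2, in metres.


hf = 0.013 * 3049 * 2.4^2 / (5.0 * 2 * 9.81) = 2.3273 m


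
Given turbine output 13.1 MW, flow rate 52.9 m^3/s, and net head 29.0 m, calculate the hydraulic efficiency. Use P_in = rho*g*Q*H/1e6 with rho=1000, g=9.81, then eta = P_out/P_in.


P_in = 1000 * 9.81 * 52.9 * 29.0 / 1e6 = 15.0495 MW
eta = 13.1 / 15.0495 = 0.8705


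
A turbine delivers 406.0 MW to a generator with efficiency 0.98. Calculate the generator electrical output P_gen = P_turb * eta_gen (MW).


P_gen = 406.0 * 0.98 = 397.8800 MW


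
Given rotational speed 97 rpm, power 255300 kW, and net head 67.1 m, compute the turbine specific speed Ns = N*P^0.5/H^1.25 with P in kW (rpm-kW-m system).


Ns = 97 * 255300^0.5 / 67.1^1.25 = 255.2078


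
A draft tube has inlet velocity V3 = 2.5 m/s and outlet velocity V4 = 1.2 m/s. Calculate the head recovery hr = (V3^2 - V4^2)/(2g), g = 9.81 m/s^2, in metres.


hr = (2.5^2 - 1.2^2) / (2*9.81) = 0.2452 m


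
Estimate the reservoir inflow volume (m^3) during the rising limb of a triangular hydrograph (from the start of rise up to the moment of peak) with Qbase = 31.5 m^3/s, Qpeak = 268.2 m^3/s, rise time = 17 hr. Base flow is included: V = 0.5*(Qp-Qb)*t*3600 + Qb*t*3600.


V = 0.5*(268.2 - 31.5)*17*3600 + 31.5*17*3600 = 9.1708e+06 m^3


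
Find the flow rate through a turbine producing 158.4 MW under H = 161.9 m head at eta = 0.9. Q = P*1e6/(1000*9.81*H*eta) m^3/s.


Q = 158.4 * 1e6 / (1000 * 9.81 * 161.9 * 0.9) = 110.8146 m^3/s


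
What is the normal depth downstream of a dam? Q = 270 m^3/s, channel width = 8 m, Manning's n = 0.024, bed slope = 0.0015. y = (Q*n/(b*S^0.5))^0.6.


y = (270 * 0.024 / (8 * 0.0015^0.5))^0.6 = 6.1982 m


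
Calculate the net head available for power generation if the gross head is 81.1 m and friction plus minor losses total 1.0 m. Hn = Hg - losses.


Hn = 81.1 - 1.0 = 80.1000 m


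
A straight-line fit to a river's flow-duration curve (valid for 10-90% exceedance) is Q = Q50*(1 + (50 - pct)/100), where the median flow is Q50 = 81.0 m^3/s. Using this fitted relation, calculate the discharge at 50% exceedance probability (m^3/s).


Q = 81.0 * (1 + (50 - 50)/100) = 81.0000 m^3/s


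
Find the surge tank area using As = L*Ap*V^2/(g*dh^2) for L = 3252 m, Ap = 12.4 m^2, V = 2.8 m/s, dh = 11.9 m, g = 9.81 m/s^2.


As = 3252 * 12.4 * 2.8^2 / (9.81 * 11.9^2) = 227.5754 m^2


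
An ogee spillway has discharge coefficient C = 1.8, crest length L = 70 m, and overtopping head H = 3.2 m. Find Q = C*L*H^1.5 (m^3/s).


Q = 1.8 * 70 * 3.2^1.5 = 721.2661 m^3/s


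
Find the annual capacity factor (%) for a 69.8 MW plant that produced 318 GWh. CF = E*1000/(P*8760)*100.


CF = 318 * 1000 / (69.8 * 8760) * 100 = 52.0077 %


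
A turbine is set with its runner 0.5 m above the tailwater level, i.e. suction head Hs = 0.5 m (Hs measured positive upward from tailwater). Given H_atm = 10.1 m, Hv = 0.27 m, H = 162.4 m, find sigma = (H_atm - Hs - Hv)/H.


sigma = (10.1 - 0.5 - 0.27) / 162.4 = 0.0575


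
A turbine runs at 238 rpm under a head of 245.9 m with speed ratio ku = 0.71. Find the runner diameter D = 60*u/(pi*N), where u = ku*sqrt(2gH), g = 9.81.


u = 0.71 * sqrt(2*9.81*245.9) = 49.3159 m/s
D = 60 * 49.3159 / (pi * 238) = 3.9574 m


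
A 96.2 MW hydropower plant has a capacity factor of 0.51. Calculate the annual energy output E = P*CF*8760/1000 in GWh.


E = 96.2 * 0.51 * 8760 / 1000 = 429.7831 GWh


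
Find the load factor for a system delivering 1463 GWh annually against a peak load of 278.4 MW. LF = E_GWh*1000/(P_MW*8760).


LF = 1463 * 1000 / (278.4 * 8760) = 0.5999


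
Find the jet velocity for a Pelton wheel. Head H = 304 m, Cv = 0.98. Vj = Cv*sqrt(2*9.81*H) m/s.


Vj = 0.98 * sqrt(2*9.81*304) = 75.6854 m/s


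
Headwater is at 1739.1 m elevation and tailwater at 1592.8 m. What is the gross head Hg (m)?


Hg = 1739.1 - 1592.8 = 146.3000 m


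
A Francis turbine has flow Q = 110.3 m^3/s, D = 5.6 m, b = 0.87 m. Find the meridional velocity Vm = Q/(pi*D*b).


Vm = 110.3 / (pi * 5.6 * 0.87) = 7.2064 m/s


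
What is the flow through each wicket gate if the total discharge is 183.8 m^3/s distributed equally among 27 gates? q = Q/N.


q = 183.8 / 27 = 6.8074 m^3/s


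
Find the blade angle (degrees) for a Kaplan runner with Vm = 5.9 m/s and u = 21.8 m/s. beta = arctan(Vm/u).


beta = arctan(5.9 / 21.8) = 15.1439 degrees


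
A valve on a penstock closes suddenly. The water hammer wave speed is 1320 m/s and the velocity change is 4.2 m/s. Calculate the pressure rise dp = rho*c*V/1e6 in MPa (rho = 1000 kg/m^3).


dp = 1000 * 1320 * 4.2 / 1e6 = 5.5440 MPa


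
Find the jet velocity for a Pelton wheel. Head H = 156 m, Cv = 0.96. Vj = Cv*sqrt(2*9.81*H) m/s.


Vj = 0.96 * sqrt(2*9.81*156) = 53.1108 m/s


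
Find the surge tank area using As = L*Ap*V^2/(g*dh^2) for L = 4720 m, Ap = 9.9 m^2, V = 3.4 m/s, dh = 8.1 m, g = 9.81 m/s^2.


As = 4720 * 9.9 * 3.4^2 / (9.81 * 8.1^2) = 839.2590 m^2


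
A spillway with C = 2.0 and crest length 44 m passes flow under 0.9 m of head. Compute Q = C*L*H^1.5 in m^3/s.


Q = 2.0 * 44 * 0.9^1.5 = 75.1357 m^3/s


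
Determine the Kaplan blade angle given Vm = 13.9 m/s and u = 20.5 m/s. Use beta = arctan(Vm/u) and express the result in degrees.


beta = arctan(13.9 / 20.5) = 34.1392 degrees


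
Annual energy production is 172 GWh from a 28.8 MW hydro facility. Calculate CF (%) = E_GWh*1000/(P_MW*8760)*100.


CF = 172 * 1000 / (28.8 * 8760) * 100 = 68.1761 %


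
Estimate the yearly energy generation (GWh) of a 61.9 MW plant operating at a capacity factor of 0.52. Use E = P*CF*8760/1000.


E = 61.9 * 0.52 * 8760 / 1000 = 281.9669 GWh


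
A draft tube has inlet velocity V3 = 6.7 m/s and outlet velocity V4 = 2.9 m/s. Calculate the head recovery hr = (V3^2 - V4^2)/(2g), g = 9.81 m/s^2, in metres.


hr = (6.7^2 - 2.9^2) / (2*9.81) = 1.8593 m


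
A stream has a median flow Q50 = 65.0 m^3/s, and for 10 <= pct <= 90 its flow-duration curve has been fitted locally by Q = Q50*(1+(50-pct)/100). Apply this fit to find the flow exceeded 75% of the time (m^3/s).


Q = 65.0 * (1 + (50 - 75)/100) = 48.7500 m^3/s


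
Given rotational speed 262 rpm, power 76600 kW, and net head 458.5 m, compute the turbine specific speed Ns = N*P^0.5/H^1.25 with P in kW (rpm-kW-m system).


Ns = 262 * 76600^0.5 / 458.5^1.25 = 34.1776


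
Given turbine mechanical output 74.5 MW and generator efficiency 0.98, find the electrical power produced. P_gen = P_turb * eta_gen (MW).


P_gen = 74.5 * 0.98 = 73.0100 MW


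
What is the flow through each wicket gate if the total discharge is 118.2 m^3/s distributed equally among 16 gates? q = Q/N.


q = 118.2 / 16 = 7.3875 m^3/s


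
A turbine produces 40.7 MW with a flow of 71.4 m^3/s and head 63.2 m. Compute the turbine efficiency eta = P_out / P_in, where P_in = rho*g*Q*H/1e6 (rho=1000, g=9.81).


P_in = 1000 * 9.81 * 71.4 * 63.2 / 1e6 = 44.2674 MW
eta = 40.7 / 44.2674 = 0.9194


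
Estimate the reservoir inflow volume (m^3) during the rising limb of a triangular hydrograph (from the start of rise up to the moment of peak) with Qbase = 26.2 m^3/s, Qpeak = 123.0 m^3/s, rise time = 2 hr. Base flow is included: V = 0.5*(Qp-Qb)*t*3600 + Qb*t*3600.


V = 0.5*(123.0 - 26.2)*2*3600 + 26.2*2*3600 = 537120.0000 m^3


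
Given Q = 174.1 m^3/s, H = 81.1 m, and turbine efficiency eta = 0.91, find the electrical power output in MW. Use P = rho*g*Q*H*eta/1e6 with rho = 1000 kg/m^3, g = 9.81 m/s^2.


P = 1000 * 9.81 * 174.1 * 81.1 * 0.91 / 1e6 = 126.0463 MW


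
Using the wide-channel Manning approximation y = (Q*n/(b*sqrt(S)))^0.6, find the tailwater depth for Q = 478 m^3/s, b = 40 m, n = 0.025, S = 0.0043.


y = (478 * 0.025 / (40 * 0.0043^0.5))^0.6 = 2.4840 m


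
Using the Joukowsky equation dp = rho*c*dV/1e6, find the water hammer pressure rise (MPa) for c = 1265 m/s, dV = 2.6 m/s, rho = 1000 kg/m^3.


dp = 1000 * 1265 * 2.6 / 1e6 = 3.2890 MPa


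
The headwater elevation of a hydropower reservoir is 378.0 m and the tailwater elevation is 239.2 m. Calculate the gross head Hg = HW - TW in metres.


Hg = 378.0 - 239.2 = 138.8000 m


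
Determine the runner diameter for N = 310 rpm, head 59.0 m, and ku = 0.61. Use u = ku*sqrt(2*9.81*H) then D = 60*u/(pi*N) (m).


u = 0.61 * sqrt(2*9.81*59.0) = 20.7542 m/s
D = 60 * 20.7542 / (pi * 310) = 1.2786 m


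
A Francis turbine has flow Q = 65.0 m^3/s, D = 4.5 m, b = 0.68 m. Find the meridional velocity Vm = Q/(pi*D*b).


Vm = 65.0 / (pi * 4.5 * 0.68) = 6.7615 m/s


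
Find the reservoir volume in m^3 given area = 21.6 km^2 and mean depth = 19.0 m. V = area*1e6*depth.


V = 21.6 * 1e6 * 19.0 = 4.1040e+08 m^3


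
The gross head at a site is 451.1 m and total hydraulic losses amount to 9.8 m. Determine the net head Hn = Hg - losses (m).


Hn = 451.1 - 9.8 = 441.3000 m


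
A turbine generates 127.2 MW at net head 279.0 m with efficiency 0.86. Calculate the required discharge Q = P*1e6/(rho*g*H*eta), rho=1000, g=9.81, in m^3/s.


Q = 127.2 * 1e6 / (1000 * 9.81 * 279.0 * 0.86) = 54.0400 m^3/s


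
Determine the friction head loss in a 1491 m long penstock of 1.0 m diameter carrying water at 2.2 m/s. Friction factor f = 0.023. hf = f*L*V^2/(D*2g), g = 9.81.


hf = 0.023 * 1491 * 2.2^2 / (1.0 * 2 * 9.81) = 8.4596 m


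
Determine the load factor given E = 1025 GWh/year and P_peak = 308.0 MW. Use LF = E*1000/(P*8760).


LF = 1025 * 1000 / (308.0 * 8760) = 0.3799


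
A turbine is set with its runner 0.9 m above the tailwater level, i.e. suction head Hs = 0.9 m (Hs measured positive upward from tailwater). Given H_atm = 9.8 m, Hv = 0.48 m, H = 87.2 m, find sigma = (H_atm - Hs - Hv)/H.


sigma = (9.8 - 0.9 - 0.48) / 87.2 = 0.0966


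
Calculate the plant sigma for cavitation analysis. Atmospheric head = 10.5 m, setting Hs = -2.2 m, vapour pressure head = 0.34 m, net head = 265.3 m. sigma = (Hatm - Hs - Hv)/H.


sigma = (10.5 - (-2.2) - 0.34) / 265.3 = 0.0466


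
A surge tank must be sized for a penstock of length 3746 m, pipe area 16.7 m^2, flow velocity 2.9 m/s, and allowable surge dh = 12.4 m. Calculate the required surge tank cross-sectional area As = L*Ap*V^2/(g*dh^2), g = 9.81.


As = 3746 * 16.7 * 2.9^2 / (9.81 * 12.4^2) = 348.7931 m^2


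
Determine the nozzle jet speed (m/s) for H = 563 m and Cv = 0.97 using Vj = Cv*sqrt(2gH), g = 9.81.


Vj = 0.97 * sqrt(2*9.81*563) = 101.9472 m/s


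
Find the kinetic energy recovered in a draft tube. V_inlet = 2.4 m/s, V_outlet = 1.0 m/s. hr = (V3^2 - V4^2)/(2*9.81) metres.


hr = (2.4^2 - 1.0^2) / (2*9.81) = 0.2426 m


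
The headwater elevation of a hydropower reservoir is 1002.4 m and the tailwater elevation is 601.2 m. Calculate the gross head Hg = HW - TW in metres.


Hg = 1002.4 - 601.2 = 401.2000 m


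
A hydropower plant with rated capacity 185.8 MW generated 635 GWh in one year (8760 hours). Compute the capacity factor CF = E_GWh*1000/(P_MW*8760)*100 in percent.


CF = 635 * 1000 / (185.8 * 8760) * 100 = 39.0143 %


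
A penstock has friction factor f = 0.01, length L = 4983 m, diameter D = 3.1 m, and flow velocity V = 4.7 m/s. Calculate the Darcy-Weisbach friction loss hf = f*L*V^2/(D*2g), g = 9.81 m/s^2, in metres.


hf = 0.01 * 4983 * 4.7^2 / (3.1 * 2 * 9.81) = 18.0978 m


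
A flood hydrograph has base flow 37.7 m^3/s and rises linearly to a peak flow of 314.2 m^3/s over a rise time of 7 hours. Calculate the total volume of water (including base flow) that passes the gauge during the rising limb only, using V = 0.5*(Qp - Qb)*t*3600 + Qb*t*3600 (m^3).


V = 0.5*(314.2 - 37.7)*7*3600 + 37.7*7*3600 = 4.4339e+06 m^3


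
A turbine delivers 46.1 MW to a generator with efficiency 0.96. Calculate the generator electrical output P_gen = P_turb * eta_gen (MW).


P_gen = 46.1 * 0.96 = 44.2560 MW


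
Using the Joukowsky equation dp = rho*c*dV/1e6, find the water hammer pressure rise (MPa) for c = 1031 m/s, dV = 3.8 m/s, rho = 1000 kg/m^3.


dp = 1000 * 1031 * 3.8 / 1e6 = 3.9178 MPa


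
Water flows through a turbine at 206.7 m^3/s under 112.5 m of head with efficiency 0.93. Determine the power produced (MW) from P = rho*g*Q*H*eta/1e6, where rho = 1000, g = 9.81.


P = 1000 * 9.81 * 206.7 * 112.5 * 0.93 / 1e6 = 212.1509 MW


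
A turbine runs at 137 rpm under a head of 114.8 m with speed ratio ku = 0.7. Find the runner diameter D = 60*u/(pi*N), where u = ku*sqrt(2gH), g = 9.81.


u = 0.7 * sqrt(2*9.81*114.8) = 33.2214 m/s
D = 60 * 33.2214 / (pi * 137) = 4.6313 m


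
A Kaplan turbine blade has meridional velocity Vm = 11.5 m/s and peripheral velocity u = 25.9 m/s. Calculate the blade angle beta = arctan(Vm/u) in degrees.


beta = arctan(11.5 / 25.9) = 23.9420 degrees


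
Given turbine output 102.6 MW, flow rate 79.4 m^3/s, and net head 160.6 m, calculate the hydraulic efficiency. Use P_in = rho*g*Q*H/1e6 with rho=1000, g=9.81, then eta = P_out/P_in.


P_in = 1000 * 9.81 * 79.4 * 160.6 / 1e6 = 125.0936 MW
eta = 102.6 / 125.0936 = 0.8202


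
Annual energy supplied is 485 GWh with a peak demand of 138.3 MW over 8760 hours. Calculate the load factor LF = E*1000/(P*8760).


LF = 485 * 1000 / (138.3 * 8760) = 0.4003


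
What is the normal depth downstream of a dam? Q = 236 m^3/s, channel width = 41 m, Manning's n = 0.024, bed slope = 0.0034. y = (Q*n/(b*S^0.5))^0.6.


y = (236 * 0.024 / (41 * 0.0034^0.5))^0.6 = 1.6779 m


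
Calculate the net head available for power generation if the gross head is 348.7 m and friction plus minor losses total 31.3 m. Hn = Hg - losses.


Hn = 348.7 - 31.3 = 317.4000 m


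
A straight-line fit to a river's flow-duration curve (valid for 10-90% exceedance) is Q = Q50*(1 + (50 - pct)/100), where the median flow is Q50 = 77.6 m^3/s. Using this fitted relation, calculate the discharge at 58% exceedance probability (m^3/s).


Q = 77.6 * (1 + (50 - 58)/100) = 71.3920 m^3/s


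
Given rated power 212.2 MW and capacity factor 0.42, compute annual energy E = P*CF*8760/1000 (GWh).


E = 212.2 * 0.42 * 8760 / 1000 = 780.7262 GWh


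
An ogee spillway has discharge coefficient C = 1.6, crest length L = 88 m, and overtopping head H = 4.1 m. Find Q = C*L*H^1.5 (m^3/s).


Q = 1.6 * 88 * 4.1^1.5 = 1168.9029 m^3/s


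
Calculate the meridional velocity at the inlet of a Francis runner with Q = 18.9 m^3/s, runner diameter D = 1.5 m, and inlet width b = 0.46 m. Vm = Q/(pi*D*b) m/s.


Vm = 18.9 / (pi * 1.5 * 0.46) = 8.7189 m/s


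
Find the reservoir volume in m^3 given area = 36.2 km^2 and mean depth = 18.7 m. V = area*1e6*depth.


V = 36.2 * 1e6 * 18.7 = 6.7694e+08 m^3


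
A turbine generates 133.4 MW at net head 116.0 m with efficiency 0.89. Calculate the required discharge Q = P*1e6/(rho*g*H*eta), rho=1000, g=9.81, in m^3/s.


Q = 133.4 * 1e6 / (1000 * 9.81 * 116.0 * 0.89) = 131.7161 m^3/s


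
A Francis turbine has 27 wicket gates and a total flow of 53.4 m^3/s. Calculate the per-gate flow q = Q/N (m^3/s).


q = 53.4 / 27 = 1.9778 m^3/s


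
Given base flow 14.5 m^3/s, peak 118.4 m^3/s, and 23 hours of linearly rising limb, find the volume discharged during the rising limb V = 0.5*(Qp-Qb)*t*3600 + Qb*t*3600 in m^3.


V = 0.5*(118.4 - 14.5)*23*3600 + 14.5*23*3600 = 5.5021e+06 m^3


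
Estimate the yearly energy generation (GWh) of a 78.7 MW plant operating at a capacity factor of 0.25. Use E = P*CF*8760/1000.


E = 78.7 * 0.25 * 8760 / 1000 = 172.3530 GWh


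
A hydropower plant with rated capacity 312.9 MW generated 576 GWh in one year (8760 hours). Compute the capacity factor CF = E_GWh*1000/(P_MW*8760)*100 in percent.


CF = 576 * 1000 / (312.9 * 8760) * 100 = 21.0142 %


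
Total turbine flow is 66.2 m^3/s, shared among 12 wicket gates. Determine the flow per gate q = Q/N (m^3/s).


q = 66.2 / 12 = 5.5167 m^3/s


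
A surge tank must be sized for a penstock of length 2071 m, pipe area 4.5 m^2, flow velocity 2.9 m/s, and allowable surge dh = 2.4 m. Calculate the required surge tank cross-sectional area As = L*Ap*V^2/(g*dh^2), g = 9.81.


As = 2071 * 4.5 * 2.9^2 / (9.81 * 2.4^2) = 1387.0660 m^2


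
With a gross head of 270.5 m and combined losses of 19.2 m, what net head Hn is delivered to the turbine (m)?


Hn = 270.5 - 19.2 = 251.3000 m


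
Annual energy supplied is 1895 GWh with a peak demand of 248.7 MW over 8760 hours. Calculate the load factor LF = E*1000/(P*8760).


LF = 1895 * 1000 / (248.7 * 8760) = 0.8698


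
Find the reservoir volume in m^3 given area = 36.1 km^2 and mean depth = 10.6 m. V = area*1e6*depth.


V = 36.1 * 1e6 * 10.6 = 3.8266e+08 m^3


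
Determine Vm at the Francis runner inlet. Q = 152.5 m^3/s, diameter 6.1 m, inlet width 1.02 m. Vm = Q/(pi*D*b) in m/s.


Vm = 152.5 / (pi * 6.1 * 1.02) = 7.8017 m/s


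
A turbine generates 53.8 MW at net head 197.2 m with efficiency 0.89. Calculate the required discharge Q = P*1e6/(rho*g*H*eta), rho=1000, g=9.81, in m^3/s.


Q = 53.8 * 1e6 / (1000 * 9.81 * 197.2 * 0.89) = 31.2476 m^3/s


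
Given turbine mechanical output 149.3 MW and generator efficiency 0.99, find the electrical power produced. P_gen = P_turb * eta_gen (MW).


P_gen = 149.3 * 0.99 = 147.8070 MW


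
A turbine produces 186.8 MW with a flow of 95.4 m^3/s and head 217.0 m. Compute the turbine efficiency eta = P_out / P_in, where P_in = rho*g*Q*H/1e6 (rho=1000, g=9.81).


P_in = 1000 * 9.81 * 95.4 * 217.0 / 1e6 = 203.0847 MW
eta = 186.8 / 203.0847 = 0.9198


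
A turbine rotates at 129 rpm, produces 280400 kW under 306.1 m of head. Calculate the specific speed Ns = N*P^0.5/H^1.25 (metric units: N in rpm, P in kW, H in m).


Ns = 129 * 280400^0.5 / 306.1^1.25 = 53.3519


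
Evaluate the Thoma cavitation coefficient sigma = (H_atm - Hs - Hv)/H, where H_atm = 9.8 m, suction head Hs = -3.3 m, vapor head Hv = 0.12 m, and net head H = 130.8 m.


sigma = (9.8 - (-3.3) - 0.12) / 130.8 = 0.0992


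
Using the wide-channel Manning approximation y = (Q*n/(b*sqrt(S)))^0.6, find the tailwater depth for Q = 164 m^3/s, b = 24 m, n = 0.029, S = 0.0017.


y = (164 * 0.029 / (24 * 0.0017^0.5))^0.6 = 2.5650 m


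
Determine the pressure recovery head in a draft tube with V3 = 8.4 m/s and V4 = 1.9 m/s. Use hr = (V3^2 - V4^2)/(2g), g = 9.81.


hr = (8.4^2 - 1.9^2) / (2*9.81) = 3.4123 m


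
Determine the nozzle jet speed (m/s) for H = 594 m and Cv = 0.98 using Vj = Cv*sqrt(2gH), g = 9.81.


Vj = 0.98 * sqrt(2*9.81*594) = 105.7959 m/s


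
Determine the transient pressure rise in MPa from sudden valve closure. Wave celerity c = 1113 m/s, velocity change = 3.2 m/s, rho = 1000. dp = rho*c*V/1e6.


dp = 1000 * 1113 * 3.2 / 1e6 = 3.5616 MPa


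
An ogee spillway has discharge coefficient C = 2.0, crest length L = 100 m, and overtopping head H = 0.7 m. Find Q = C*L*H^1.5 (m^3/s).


Q = 2.0 * 100 * 0.7^1.5 = 117.1324 m^3/s


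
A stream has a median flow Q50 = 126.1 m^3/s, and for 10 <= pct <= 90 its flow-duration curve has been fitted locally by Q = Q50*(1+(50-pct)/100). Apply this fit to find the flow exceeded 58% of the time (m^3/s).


Q = 126.1 * (1 + (50 - 58)/100) = 116.0120 m^3/s


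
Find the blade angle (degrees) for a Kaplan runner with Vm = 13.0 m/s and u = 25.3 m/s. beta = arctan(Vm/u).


beta = arctan(13.0 / 25.3) = 27.1956 degrees


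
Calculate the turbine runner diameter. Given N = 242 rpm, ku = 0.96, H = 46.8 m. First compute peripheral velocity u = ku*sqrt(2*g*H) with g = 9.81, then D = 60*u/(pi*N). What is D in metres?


u = 0.96 * sqrt(2*9.81*46.8) = 29.0900 m/s
D = 60 * 29.0900 / (pi * 242) = 2.2958 m


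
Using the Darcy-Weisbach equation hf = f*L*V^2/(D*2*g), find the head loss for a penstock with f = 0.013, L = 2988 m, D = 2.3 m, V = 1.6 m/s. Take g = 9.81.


hf = 0.013 * 2988 * 1.6^2 / (2.3 * 2 * 9.81) = 2.2036 m


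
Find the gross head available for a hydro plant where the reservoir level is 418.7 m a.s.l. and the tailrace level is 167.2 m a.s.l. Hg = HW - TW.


Hg = 418.7 - 167.2 = 251.5000 m


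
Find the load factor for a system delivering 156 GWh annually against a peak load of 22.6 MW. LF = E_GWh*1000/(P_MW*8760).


LF = 156 * 1000 / (22.6 * 8760) = 0.7880


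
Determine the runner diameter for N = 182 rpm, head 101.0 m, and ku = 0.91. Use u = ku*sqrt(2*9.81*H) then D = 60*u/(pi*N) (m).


u = 0.91 * sqrt(2*9.81*101.0) = 40.5090 m/s
D = 60 * 40.5090 / (pi * 182) = 4.2509 m


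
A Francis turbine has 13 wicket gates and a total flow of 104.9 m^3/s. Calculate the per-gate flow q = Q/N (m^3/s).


q = 104.9 / 13 = 8.0692 m^3/s


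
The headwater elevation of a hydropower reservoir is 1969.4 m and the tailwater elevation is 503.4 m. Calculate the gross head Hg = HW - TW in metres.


Hg = 1969.4 - 503.4 = 1466.0000 m


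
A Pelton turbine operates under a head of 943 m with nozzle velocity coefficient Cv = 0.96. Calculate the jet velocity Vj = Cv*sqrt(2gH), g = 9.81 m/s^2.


Vj = 0.96 * sqrt(2*9.81*943) = 130.5800 m/s


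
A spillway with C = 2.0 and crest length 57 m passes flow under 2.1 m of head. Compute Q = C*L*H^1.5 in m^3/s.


Q = 2.0 * 57 * 2.1^1.5 = 346.9236 m^3/s


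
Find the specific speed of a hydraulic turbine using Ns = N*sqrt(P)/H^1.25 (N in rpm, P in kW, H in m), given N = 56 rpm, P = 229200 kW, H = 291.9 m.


Ns = 56 * 229200^0.5 / 291.9^1.25 = 22.2204


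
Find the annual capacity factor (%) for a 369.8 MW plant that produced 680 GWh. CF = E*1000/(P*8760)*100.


CF = 680 * 1000 / (369.8 * 8760) * 100 = 20.9912 %


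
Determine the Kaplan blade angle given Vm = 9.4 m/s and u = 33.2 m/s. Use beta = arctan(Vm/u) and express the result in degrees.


beta = arctan(9.4 / 33.2) = 15.8085 degrees


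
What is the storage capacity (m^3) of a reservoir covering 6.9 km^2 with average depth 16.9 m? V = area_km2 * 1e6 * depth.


V = 6.9 * 1e6 * 16.9 = 1.1661e+08 m^3


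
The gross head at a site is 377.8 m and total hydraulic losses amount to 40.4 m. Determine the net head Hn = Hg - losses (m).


Hn = 377.8 - 40.4 = 337.4000 m


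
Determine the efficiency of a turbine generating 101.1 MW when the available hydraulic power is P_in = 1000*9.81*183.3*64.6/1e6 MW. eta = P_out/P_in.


P_in = 1000 * 9.81 * 183.3 * 64.6 / 1e6 = 116.1620 MW
eta = 101.1 / 116.1620 = 0.8703


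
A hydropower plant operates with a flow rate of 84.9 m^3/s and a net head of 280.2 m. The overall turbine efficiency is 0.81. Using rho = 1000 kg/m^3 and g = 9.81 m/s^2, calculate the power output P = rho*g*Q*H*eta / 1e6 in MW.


P = 1000 * 9.81 * 84.9 * 280.2 * 0.81 / 1e6 = 189.0296 MW


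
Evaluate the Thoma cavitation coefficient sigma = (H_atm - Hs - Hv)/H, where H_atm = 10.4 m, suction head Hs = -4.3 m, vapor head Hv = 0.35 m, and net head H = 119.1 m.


sigma = (10.4 - (-4.3) - 0.35) / 119.1 = 0.1205


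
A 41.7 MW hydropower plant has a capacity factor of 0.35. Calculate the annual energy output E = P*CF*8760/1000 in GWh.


E = 41.7 * 0.35 * 8760 / 1000 = 127.8522 GWh


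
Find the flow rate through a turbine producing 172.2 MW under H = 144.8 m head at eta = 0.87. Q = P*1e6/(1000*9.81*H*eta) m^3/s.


Q = 172.2 * 1e6 / (1000 * 9.81 * 144.8 * 0.87) = 139.3402 m^3/s


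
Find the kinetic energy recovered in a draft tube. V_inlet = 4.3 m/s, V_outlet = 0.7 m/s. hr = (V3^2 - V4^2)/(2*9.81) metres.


hr = (4.3^2 - 0.7^2) / (2*9.81) = 0.9174 m


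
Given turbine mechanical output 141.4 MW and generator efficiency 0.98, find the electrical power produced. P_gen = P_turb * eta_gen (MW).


P_gen = 141.4 * 0.98 = 138.5720 MW


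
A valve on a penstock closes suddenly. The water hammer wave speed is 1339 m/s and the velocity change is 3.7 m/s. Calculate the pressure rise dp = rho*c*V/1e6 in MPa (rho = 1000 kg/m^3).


dp = 1000 * 1339 * 3.7 / 1e6 = 4.9543 MPa


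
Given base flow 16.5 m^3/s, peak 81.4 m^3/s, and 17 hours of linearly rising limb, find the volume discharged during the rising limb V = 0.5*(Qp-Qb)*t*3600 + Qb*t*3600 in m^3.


V = 0.5*(81.4 - 16.5)*17*3600 + 16.5*17*3600 = 2.9957e+06 m^3


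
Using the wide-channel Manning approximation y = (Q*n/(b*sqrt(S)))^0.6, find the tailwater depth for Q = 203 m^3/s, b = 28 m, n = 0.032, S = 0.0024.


y = (203 * 0.032 / (28 * 0.0024^0.5))^0.6 = 2.5423 m


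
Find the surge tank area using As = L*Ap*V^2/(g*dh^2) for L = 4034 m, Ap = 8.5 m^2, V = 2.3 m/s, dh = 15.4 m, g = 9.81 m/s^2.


As = 4034 * 8.5 * 2.3^2 / (9.81 * 15.4^2) = 77.9651 m^2


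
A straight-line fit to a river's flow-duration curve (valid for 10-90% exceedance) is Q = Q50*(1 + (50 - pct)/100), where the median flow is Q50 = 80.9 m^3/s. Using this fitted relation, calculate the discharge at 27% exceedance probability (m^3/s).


Q = 80.9 * (1 + (50 - 27)/100) = 99.5070 m^3/s


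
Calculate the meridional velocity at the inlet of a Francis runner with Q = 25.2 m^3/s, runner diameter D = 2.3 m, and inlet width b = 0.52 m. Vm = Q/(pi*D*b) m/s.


Vm = 25.2 / (pi * 2.3 * 0.52) = 6.7069 m/s


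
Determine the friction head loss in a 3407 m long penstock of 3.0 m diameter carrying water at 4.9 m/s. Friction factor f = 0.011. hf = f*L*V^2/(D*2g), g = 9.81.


hf = 0.011 * 3407 * 4.9^2 / (3.0 * 2 * 9.81) = 15.2875 m


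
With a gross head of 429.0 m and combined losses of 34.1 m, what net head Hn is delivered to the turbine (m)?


Hn = 429.0 - 34.1 = 394.9000 m


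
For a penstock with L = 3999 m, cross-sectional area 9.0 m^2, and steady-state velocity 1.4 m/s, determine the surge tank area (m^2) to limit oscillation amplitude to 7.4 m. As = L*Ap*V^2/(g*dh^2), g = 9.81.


As = 3999 * 9.0 * 1.4^2 / (9.81 * 7.4^2) = 131.3160 m^2


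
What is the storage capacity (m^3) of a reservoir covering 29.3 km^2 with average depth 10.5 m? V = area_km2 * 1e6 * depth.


V = 29.3 * 1e6 * 10.5 = 3.0765e+08 m^3


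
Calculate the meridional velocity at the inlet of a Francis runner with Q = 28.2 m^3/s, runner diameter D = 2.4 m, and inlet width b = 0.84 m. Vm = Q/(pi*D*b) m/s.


Vm = 28.2 / (pi * 2.4 * 0.84) = 4.4525 m/s


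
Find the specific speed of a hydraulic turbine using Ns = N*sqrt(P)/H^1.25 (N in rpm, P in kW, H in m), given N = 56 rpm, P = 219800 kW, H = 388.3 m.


Ns = 56 * 219800^0.5 / 388.3^1.25 = 15.2315


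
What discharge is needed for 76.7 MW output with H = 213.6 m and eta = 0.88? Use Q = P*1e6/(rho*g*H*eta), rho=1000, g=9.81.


Q = 76.7 * 1e6 / (1000 * 9.81 * 213.6 * 0.88) = 41.5951 m^3/s


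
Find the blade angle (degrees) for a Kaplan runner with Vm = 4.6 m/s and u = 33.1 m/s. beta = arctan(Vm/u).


beta = arctan(4.6 / 33.1) = 7.9119 degrees


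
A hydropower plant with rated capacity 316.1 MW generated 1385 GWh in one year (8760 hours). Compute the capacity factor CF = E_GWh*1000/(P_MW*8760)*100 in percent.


CF = 1385 * 1000 / (316.1 * 8760) * 100 = 50.0174 %


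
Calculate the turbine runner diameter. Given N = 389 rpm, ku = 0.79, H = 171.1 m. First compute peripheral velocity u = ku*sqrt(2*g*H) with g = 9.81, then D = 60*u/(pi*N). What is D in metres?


u = 0.79 * sqrt(2*9.81*171.1) = 45.7722 m/s
D = 60 * 45.7722 / (pi * 389) = 2.2473 m


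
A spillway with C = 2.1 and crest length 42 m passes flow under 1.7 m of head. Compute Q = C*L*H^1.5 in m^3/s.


Q = 2.1 * 42 * 1.7^1.5 = 195.4978 m^3/s


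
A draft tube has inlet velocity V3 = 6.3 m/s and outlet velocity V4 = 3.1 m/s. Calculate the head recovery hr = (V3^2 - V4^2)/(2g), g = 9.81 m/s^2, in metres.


hr = (6.3^2 - 3.1^2) / (2*9.81) = 1.5331 m


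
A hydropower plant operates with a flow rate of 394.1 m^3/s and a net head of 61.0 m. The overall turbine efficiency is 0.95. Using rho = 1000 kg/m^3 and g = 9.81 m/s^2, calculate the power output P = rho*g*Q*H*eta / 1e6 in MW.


P = 1000 * 9.81 * 394.1 * 61.0 * 0.95 / 1e6 = 224.0417 MW


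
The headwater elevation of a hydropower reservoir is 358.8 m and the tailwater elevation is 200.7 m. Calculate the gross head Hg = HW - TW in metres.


Hg = 358.8 - 200.7 = 158.1000 m


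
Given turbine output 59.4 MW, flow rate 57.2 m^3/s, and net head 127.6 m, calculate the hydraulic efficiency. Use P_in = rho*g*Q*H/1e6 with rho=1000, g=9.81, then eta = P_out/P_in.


P_in = 1000 * 9.81 * 57.2 * 127.6 / 1e6 = 71.6004 MW
eta = 59.4 / 71.6004 = 0.8296


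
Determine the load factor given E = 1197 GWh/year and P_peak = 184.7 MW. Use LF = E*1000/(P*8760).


LF = 1197 * 1000 / (184.7 * 8760) = 0.7398


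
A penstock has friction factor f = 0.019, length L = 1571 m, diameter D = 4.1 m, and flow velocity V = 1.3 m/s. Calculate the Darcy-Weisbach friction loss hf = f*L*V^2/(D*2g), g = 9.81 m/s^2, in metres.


hf = 0.019 * 1571 * 1.3^2 / (4.1 * 2 * 9.81) = 0.6271 m


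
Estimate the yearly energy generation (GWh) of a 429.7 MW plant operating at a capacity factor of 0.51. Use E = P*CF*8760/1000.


E = 429.7 * 0.51 * 8760 / 1000 = 1919.7277 GWh


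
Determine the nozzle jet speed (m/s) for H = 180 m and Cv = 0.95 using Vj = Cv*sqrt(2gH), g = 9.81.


Vj = 0.95 * sqrt(2*9.81*180) = 56.4559 m/s


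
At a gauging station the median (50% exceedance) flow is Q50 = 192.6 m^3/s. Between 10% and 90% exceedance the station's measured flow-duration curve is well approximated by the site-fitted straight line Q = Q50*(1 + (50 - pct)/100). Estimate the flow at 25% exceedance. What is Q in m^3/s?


Q = 192.6 * (1 + (50 - 25)/100) = 240.7500 m^3/s


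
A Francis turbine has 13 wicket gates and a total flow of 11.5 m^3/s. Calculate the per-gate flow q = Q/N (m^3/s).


q = 11.5 / 13 = 0.8846 m^3/s


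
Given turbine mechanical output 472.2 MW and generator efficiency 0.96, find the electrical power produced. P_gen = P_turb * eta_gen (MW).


P_gen = 472.2 * 0.96 = 453.3120 MW


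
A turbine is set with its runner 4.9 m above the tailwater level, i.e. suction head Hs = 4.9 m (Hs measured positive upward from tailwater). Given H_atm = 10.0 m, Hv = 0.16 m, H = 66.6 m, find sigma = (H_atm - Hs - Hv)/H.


sigma = (10.0 - 4.9 - 0.16) / 66.6 = 0.0742


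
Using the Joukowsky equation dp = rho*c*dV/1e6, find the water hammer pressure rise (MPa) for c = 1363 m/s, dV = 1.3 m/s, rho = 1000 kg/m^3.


dp = 1000 * 1363 * 1.3 / 1e6 = 1.7719 MPa


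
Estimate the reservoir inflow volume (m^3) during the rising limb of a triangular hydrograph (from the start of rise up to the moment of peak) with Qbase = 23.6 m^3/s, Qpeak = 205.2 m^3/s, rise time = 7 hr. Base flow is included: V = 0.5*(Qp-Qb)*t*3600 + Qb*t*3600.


V = 0.5*(205.2 - 23.6)*7*3600 + 23.6*7*3600 = 2.8829e+06 m^3


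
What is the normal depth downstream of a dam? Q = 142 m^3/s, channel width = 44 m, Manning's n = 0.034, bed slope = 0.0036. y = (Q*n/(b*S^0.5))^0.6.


y = (142 * 0.034 / (44 * 0.0036^0.5))^0.6 = 1.4365 m


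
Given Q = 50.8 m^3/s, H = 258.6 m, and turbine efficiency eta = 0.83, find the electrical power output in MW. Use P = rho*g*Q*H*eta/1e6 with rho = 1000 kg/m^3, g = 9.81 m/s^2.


P = 1000 * 9.81 * 50.8 * 258.6 * 0.83 / 1e6 = 106.9644 MW


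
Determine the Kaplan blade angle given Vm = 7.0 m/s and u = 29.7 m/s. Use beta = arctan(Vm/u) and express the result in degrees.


beta = arctan(7.0 / 29.7) = 13.2620 degrees


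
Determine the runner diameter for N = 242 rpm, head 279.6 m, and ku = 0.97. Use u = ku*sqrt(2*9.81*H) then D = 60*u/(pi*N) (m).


u = 0.97 * sqrt(2*9.81*279.6) = 71.8439 m/s
D = 60 * 71.8439 / (pi * 242) = 5.6699 m


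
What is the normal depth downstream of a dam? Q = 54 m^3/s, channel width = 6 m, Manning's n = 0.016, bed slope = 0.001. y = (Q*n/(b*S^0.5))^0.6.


y = (54 * 0.016 / (6 * 0.001^0.5))^0.6 = 2.4832 m


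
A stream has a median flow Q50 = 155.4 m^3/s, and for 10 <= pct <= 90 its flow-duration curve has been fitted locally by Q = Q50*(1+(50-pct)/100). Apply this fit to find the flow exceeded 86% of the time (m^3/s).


Q = 155.4 * (1 + (50 - 86)/100) = 99.4560 m^3/s


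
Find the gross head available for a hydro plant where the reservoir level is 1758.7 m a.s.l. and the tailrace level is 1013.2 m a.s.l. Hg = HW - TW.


Hg = 1758.7 - 1013.2 = 745.5000 m


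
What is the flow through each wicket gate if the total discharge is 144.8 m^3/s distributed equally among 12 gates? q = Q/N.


q = 144.8 / 12 = 12.0667 m^3/s


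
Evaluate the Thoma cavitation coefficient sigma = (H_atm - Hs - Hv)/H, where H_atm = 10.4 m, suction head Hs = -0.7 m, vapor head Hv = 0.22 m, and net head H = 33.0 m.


sigma = (10.4 - (-0.7) - 0.22) / 33.0 = 0.3297


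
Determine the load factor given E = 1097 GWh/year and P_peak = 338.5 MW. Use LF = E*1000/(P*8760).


LF = 1097 * 1000 / (338.5 * 8760) = 0.3700


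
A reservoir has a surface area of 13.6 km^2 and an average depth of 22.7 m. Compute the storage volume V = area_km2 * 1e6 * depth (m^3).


V = 13.6 * 1e6 * 22.7 = 3.0872e+08 m^3


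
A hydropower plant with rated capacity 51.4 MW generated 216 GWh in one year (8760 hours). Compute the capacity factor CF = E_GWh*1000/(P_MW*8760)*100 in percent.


CF = 216 * 1000 / (51.4 * 8760) * 100 = 47.9719 %


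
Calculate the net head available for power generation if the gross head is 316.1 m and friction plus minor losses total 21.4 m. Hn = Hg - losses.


Hn = 316.1 - 21.4 = 294.7000 m


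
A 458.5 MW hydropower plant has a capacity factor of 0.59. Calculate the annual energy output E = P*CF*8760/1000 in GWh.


E = 458.5 * 0.59 * 8760 / 1000 = 2369.7114 GWh


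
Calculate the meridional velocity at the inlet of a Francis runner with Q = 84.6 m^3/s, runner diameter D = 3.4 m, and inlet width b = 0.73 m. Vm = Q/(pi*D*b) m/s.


Vm = 84.6 / (pi * 3.4 * 0.73) = 10.8497 m/s


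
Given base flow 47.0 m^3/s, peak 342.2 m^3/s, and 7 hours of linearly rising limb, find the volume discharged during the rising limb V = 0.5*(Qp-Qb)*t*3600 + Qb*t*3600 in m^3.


V = 0.5*(342.2 - 47.0)*7*3600 + 47.0*7*3600 = 4.9039e+06 m^3


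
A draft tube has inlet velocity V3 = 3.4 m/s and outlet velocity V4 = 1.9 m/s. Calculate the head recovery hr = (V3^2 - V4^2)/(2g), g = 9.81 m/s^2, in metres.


hr = (3.4^2 - 1.9^2) / (2*9.81) = 0.4052 m


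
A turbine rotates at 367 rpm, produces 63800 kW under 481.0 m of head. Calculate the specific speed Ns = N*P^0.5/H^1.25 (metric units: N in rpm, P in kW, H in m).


Ns = 367 * 63800^0.5 / 481.0^1.25 = 41.1524


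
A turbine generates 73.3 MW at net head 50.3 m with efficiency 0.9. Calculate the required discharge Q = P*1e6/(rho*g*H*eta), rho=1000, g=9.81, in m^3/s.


Q = 73.3 * 1e6 / (1000 * 9.81 * 50.3 * 0.9) = 165.0534 m^3/s


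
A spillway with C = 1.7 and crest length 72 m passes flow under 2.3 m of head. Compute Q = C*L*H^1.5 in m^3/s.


Q = 1.7 * 72 * 2.3^1.5 = 426.9462 m^3/s


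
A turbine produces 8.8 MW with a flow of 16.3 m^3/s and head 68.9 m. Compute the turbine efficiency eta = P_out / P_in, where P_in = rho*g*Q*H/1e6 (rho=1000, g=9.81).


P_in = 1000 * 9.81 * 16.3 * 68.9 / 1e6 = 11.0173 MW
eta = 8.8 / 11.0173 = 0.7987


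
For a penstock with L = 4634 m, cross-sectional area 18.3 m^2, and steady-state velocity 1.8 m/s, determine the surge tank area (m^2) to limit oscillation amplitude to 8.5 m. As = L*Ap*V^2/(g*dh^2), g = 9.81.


As = 4634 * 18.3 * 1.8^2 / (9.81 * 8.5^2) = 387.6549 m^2


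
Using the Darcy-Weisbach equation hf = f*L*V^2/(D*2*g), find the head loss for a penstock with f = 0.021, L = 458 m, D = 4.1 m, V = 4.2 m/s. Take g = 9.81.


hf = 0.021 * 458 * 4.2^2 / (4.1 * 2 * 9.81) = 2.1091 m


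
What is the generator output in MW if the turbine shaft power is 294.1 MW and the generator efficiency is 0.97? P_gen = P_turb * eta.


P_gen = 294.1 * 0.97 = 285.2770 MW


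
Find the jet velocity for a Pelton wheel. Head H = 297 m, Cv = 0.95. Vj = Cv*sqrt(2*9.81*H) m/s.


Vj = 0.95 * sqrt(2*9.81*297) = 72.5189 m/s


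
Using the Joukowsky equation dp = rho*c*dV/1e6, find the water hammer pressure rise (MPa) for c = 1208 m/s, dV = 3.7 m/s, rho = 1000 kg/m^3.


dp = 1000 * 1208 * 3.7 / 1e6 = 4.4696 MPa


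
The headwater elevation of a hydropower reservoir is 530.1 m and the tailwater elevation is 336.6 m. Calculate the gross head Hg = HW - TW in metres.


Hg = 530.1 - 336.6 = 193.5000 m


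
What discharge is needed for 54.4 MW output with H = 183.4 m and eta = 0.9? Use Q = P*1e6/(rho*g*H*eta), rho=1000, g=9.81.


Q = 54.4 * 1e6 / (1000 * 9.81 * 183.4 * 0.9) = 33.5960 m^3/s


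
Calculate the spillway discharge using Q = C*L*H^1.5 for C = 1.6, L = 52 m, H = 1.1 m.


Q = 1.6 * 52 * 1.1^1.5 = 95.9870 m^3/s


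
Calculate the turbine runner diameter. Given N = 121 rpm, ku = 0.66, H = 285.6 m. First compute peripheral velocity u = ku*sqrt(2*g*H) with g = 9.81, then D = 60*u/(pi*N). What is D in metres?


u = 0.66 * sqrt(2*9.81*285.6) = 49.4052 m/s
D = 60 * 49.4052 / (pi * 121) = 7.7981 m


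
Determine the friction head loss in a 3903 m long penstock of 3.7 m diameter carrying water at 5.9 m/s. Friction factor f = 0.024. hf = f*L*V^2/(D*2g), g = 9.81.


hf = 0.024 * 3903 * 5.9^2 / (3.7 * 2 * 9.81) = 44.9172 m


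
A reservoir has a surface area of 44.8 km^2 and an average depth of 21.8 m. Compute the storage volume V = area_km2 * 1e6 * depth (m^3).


V = 44.8 * 1e6 * 21.8 = 9.7664e+08 m^3


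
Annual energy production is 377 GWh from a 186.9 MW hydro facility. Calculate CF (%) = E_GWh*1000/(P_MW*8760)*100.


CF = 377 * 1000 / (186.9 * 8760) * 100 = 23.0265 %


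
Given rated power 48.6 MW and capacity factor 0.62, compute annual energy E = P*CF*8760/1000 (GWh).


E = 48.6 * 0.62 * 8760 / 1000 = 263.9563 GWh


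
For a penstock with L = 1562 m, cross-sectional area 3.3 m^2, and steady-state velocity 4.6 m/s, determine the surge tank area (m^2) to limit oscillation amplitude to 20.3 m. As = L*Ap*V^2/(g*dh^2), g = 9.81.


As = 1562 * 3.3 * 4.6^2 / (9.81 * 20.3^2) = 26.9805 m^2


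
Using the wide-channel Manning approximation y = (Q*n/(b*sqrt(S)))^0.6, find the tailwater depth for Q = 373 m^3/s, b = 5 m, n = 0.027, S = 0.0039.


y = (373 * 0.027 / (5 * 0.0039^0.5))^0.6 = 8.0379 m


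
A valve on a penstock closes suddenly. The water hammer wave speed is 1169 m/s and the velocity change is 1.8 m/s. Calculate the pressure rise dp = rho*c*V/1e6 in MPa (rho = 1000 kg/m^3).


dp = 1000 * 1169 * 1.8 / 1e6 = 2.1042 MPa


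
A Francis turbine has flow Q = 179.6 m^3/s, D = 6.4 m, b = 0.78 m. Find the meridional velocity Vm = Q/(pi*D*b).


Vm = 179.6 / (pi * 6.4 * 0.78) = 11.4520 m/s


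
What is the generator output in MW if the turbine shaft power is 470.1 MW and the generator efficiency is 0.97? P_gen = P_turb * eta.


P_gen = 470.1 * 0.97 = 455.9970 MW


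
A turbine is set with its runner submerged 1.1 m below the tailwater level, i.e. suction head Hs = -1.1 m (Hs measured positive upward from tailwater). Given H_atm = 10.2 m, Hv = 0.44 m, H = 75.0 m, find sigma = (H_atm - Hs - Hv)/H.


sigma = (10.2 - (-1.1) - 0.44) / 75.0 = 0.1448


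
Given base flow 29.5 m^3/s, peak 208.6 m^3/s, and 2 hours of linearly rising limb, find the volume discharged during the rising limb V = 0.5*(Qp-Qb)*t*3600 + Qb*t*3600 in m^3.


V = 0.5*(208.6 - 29.5)*2*3600 + 29.5*2*3600 = 857160.0000 m^3
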